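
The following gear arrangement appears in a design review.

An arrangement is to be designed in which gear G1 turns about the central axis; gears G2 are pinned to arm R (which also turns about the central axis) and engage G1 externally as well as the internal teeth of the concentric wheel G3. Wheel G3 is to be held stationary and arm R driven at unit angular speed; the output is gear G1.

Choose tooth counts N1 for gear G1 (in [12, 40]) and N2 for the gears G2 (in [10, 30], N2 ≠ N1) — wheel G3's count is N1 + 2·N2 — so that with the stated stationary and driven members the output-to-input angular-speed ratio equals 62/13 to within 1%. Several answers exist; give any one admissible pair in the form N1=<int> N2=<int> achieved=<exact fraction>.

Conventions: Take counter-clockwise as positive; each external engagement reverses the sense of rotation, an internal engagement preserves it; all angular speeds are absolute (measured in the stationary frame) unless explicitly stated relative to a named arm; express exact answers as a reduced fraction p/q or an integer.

topology: planetary set — design target 62/13, arm = carrier (Willis)
Willis with ω_ring = 0: ω_sun/ω_arm = (N1+N3)/N1; set equal to 62/13  ⇒  N3/N1 = 62/13 − 1 = 49/13
N3 = N1 + 2·N2  ⇒  N2/N1 = (N3/N1 − 1)/2 = (49/13 − 1)/2 = 18/13
smallest multiple with N1 ≥ 12 and N2 ≥ 10: k = 1  ⇒  N1 = 1·13 = 13, N2 = 1·18 = 18 (N1 ≤ 40, N2 ≤ 30, N2 ≠ N1 ✓), N3 = 13 + 2·18 = 49
check: (N1+N3)/N1 with N1 = 13, N3 = 49 gives 62/13; |achieved − target| = 0 ≤ 31/650 ✓

N1=13 N2=18 achieved=62/13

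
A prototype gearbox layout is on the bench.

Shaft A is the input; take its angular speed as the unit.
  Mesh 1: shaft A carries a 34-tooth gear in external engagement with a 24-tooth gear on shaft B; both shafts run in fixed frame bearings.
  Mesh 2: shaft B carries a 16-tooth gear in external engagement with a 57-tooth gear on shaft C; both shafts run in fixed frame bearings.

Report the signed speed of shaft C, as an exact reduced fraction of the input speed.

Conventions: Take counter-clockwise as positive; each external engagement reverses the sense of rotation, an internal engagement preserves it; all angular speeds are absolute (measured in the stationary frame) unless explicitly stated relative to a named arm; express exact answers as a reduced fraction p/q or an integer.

2-mesh fixed-axis compound train (all bearings frame-fixed)
mesh 1 [34T→24T]: |ω|/ω_in = 1×34/24 = 17/12, sense flips to −
mesh 2 [16T→57T]: |ω|/ω_in = (17/12)×16/57 = 68/171, sense flips to +
signed output speed (× input speed) = 68/171

68/171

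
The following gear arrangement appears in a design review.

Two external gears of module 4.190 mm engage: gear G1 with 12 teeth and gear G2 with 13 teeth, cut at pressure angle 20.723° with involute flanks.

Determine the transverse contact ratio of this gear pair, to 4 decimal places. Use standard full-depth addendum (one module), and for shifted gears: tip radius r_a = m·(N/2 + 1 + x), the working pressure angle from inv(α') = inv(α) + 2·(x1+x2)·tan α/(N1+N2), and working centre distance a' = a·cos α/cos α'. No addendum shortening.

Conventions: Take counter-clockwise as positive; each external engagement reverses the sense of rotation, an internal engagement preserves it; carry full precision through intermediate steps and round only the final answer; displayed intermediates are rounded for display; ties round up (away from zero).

1.4134

class = single-mesh tooth geometry [involute pair 12T × 13T, m = 4.190]
base radii: r_b1 = 23.513494, r_b2 = 25.472952
tip radii: r_a1 = 29.330000, r_a2 = 31.425000
no profile shift: α' = α, a' = a
action lengths: √(r_a1²−r_b1²) = 17.531814, √(r_a2²−r_b2²) = 18.402700
base pitch p_b = π·m·cos α = 12.311637
CR = (17.531814 + 18.402700 − 52.375000·sin 20.72300°)/12.311637 = 1.413427
contact ratio ≈ 1.4134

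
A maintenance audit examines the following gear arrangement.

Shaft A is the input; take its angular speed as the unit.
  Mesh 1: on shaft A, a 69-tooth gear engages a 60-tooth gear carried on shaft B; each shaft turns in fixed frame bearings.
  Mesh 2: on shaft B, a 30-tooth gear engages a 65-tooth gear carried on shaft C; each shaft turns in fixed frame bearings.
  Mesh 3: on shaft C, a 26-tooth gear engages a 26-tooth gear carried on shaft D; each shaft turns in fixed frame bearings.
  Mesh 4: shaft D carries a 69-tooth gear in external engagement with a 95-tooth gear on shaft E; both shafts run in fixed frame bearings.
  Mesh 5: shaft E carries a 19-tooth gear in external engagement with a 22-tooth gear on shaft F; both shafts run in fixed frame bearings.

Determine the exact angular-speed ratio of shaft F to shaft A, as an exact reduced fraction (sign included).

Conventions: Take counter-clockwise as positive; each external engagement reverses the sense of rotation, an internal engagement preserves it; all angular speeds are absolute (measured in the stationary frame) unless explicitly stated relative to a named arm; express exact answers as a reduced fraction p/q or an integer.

-4761/14300

class = fixed-axis compound train [5 meshes; 5 ratios multiply, 5 sense flips]
mesh 1 [69T→60T]: running ratio 23/20, sense −
mesh 2 [30T→65T]: running ratio 69/130, sense +
mesh 3 [26T→26T]: running ratio 69/130, sense −
mesh 4 [69T→95T]: running ratio 4761/12350, sense +
mesh 5 [19T→22T]: running ratio 4761/14300, sense −
ω_out/ω_in = -4761/14300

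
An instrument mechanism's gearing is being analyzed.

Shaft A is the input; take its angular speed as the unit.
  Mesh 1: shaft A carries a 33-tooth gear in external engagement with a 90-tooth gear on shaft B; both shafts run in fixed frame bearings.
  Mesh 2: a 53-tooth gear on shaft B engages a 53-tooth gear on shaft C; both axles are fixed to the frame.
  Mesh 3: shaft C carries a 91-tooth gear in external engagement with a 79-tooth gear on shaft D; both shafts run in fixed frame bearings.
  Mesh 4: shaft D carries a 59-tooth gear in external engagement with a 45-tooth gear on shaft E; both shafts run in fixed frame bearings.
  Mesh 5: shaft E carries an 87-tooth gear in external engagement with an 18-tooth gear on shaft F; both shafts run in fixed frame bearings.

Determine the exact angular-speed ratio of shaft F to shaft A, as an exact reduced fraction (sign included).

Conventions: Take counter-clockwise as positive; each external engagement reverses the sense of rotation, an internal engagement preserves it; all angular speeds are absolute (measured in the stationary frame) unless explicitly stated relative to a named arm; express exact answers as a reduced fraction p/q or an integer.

class = fixed-axis compound train [5 meshes; 5 ratios multiply, 5 sense flips]
mesh 1 [33T→90T]: running ratio 11/30, sense −
mesh 2 [53T→53T]: running ratio 11/30, sense +
mesh 3 [91T→79T]: running ratio 1001/2370, sense −
mesh 4 [59T→45T]: running ratio 59059/106650, sense +
mesh 5 [87T→18T]: running ratio 1712711/639900, sense −
ω_out/ω_in = -1712711/639900

-1712711/639900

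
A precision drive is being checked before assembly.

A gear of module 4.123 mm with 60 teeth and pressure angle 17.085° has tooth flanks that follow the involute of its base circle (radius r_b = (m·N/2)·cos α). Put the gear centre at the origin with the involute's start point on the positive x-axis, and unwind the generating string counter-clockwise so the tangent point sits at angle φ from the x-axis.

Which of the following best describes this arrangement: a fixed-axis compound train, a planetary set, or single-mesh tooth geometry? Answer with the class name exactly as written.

single-mesh tooth geometry

class = single-mesh tooth geometry [base-circle involute, m = 4.123, 60T]
classification: single-mesh tooth geometry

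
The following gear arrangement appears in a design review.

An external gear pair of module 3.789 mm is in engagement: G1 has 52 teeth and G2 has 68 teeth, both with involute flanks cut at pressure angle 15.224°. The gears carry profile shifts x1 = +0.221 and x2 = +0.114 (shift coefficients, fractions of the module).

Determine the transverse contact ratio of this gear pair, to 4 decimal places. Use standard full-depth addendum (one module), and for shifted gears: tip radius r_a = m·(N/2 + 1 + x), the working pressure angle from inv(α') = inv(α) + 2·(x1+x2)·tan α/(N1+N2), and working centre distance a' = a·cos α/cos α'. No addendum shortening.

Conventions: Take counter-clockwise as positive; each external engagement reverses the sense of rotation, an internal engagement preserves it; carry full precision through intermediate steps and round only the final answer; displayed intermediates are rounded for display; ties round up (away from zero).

2.0242

recognized (one external pair, fixed centres): single-mesh tooth geometry, m = 3.789, N1 = 52, N2 = 68
base radii: r_b1 = 95.056807, r_b2 = 124.305056
tip radii: r_a1 = 103.140369, r_a2 = 133.046946
inv(α') = inv(15.224°) + 2·(+0.221+0.114)·tan α/(52+68) = 0.00795438  ⇒  α' = 16.31512°
a' = a·cos α / cos α' = 227.3400·cos 15.224°/cos 16.31512° = 228.565940
action lengths: √(r_a1²−r_b1²) = 40.026730, √(r_a2²−r_b2²) = 47.431456
base pitch p_b = π·m·cos α = 11.485760
CR = (40.026730 + 47.431456 − 228.565940·sin 16.31512°)/11.485760 = 2.024198
contact ratio ≈ 2.0242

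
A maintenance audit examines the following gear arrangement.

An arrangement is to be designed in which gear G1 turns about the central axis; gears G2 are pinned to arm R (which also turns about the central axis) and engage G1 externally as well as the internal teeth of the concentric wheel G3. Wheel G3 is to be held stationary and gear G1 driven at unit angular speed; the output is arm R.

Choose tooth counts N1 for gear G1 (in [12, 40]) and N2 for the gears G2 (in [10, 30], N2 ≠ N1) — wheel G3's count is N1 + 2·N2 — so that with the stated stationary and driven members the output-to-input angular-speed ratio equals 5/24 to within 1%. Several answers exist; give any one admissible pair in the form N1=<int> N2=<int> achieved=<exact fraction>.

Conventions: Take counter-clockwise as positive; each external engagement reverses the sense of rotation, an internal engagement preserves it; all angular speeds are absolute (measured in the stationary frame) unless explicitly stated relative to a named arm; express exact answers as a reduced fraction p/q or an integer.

planetary set to be sized for 5/24 (Willis relation)
Willis with ω_ring = 0: ω_arm/ω_sun = N1/(N1+N3); set equal to 5/24  ⇒  N3/N1 = 1/(5/24) − 1 = 19/5
N3 = N1 + 2·N2  ⇒  N2/N1 = (N3/N1 − 1)/2 = (19/5 − 1)/2 = 7/5
smallest multiple with N1 ≥ 12 and N2 ≥ 10: k = 3  ⇒  N1 = 3·5 = 15, N2 = 3·7 = 21 (N1 ≤ 40, N2 ≤ 30, N2 ≠ N1 ✓), N3 = 15 + 2·21 = 57
check: N1/(N1+N3) with N1 = 15, N3 = 57 gives 5/24; |achieved − target| = 0 ≤ 1/480 ✓

N1=15 N2=21 achieved=5/24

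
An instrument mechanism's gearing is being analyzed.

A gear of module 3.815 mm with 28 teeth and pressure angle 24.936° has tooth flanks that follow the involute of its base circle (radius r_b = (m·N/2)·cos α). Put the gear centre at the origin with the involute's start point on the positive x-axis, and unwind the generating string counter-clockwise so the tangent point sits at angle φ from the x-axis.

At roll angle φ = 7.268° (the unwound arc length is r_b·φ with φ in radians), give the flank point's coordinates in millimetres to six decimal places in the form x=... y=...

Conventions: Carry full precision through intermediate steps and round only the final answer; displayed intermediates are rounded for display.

x=48.819169 y=0.032899

recognized (one wheel, involute flank): single-mesh tooth geometry, m = 3.815, N = 28
pitch radius r_p = m·N/2 = 3.815·28/2 = 53.410000
base radius r_b = r_p·cos α = 53.410000·cos 24.936° = 48.431082
roll angle φ = 7.268° = 0.12685053 rad
x = r_b·(cos φ + φ·sin φ) = 48.819169
y = r_b·(sin φ − φ·cos φ) = 0.032899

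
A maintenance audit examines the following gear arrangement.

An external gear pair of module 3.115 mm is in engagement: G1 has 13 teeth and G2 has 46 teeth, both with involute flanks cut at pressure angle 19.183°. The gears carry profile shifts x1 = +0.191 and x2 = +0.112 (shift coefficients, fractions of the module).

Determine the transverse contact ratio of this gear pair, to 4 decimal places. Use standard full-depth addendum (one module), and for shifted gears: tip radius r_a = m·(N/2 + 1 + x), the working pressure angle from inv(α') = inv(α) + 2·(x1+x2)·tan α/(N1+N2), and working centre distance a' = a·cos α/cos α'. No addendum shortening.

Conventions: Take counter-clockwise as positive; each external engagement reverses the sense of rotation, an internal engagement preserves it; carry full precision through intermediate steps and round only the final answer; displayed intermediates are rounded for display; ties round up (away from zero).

1.5335

topology: single-mesh involute geometry — m = 3.115, 13T/46T pair
base radii: r_b1 = 19.123235, r_b2 = 67.666833
tip radii: r_a1 = 23.957465, r_a2 = 75.108880
inv(α') = inv(19.183°) + 2·(+0.191+0.112)·tan α/(13+46) = 0.01667107  ⇒  α' = 20.73433°
a' = a·cos α / cos α' = 91.8925·cos 19.183°/cos 20.73433° = 92.800570
action lengths: √(r_a1²−r_b1²) = 14.431285, √(r_a2²−r_b2²) = 32.596680
base pitch p_b = π·m·cos α = 9.242679
CR = (14.431285 + 32.596680 − 92.800570·sin 20.73433°)/9.242679 = 1.533461
contact ratio ≈ 1.5335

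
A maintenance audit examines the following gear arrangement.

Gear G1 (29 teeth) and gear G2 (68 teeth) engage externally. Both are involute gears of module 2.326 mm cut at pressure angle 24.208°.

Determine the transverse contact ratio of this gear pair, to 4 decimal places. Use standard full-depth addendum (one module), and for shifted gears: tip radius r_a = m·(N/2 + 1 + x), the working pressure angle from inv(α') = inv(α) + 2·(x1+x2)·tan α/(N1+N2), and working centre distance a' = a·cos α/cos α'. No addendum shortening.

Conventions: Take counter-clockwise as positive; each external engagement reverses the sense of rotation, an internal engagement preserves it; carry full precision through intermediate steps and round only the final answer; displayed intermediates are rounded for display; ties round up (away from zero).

single-mesh involute tooth geometry (29T engaging 68T at module 2.326)
base radii: r_b1 = 30.761144, r_b2 = 72.129580
tip radii: r_a1 = 36.053000, r_a2 = 81.410000
no profile shift: α' = α, a' = a
action lengths: √(r_a1²−r_b1²) = 18.803478, √(r_a2²−r_b2²) = 37.748004
base pitch p_b = π·m·cos α = 6.664758
CR = (18.803478 + 37.748004 − 112.811000·sin 24.20800°)/6.664758 = 1.544435
contact ratio ≈ 1.5444

1.5444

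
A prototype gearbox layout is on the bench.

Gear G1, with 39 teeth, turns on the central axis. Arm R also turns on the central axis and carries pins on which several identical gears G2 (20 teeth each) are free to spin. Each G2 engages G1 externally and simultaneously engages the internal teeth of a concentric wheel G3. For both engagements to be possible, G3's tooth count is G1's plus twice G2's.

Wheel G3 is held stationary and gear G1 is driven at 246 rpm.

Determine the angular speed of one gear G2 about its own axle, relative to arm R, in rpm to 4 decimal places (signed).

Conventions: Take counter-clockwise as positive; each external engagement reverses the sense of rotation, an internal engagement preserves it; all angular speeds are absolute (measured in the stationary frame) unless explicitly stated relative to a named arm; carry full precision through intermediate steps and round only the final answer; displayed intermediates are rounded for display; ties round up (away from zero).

recognized (axles ride arm R): planetary set, 39/20/79 teeth
normalise by the input: solve with ω_sun = 1, then scale by 246 rpm
ring teeth: 39 + 2·20 = 79
39(ω_sun−ω_arm) = −79(ω_ring−ω_arm),  ω_ring = 0, ω_sun = 1
39(1−ω_arm) = −79(0−ω_arm)  ⇒  118·ω_arm = 39  ⇒  ω_arm = 39/118
sun–planet mesh: 39·(1−39/118) = −20·(ω_p−ω_arm)  ⇒  ω_p−ω_arm = -3081/2360
scale: ω_p−ω_arm = -3081/2360 × 246 rpm = -321.1551 rpm

-321.1551 rpm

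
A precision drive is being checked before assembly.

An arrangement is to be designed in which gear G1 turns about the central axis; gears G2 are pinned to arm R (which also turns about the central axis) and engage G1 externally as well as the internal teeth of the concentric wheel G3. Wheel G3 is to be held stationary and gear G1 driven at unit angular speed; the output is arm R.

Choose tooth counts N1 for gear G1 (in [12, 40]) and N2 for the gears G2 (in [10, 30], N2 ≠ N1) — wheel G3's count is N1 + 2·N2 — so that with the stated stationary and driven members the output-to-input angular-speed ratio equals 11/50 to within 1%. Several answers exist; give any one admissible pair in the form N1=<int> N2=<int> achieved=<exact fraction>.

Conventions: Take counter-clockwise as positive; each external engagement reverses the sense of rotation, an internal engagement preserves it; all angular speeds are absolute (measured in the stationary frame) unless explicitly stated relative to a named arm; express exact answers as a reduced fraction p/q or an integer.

design class (target 11/50): planetary set
Willis with ω_ring = 0: ω_arm/ω_sun = N1/(N1+N3); set equal to 11/50  ⇒  N3/N1 = 1/(11/50) − 1 = 39/11
N3 = N1 + 2·N2  ⇒  N2/N1 = (N3/N1 − 1)/2 = (39/11 − 1)/2 = 14/11
smallest multiple with N1 ≥ 12 and N2 ≥ 10: k = 2  ⇒  N1 = 2·11 = 22, N2 = 2·14 = 28 (N1 ≤ 40, N2 ≤ 30, N2 ≠ N1 ✓), N3 = 22 + 2·28 = 78
check: N1/(N1+N3) with N1 = 22, N3 = 78 gives 11/50; |achieved − target| = 0 ≤ 11/5000 ✓

N1=22 N2=28 achieved=11/50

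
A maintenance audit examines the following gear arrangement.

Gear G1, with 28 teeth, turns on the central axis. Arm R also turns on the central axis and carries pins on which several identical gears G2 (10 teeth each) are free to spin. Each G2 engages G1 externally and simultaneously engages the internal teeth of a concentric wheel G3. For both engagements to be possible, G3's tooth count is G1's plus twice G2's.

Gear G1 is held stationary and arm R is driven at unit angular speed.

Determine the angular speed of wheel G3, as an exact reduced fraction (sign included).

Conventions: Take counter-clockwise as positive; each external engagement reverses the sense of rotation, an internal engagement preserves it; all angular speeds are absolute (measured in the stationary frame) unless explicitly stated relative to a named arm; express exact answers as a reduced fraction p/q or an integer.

topology: planetary set — G1 28T / G2 10T / G3 48T, arm = carrier (Willis)
ring teeth: 28 + 2·10 = 48
28(ω_sun−ω_arm) = −48(ω_ring−ω_arm),  ω_sun = 0, ω_arm = 1
ω_ring = 1 − (28/48)(0−1) = 19/12
exact speed ratio = 19/12

19/12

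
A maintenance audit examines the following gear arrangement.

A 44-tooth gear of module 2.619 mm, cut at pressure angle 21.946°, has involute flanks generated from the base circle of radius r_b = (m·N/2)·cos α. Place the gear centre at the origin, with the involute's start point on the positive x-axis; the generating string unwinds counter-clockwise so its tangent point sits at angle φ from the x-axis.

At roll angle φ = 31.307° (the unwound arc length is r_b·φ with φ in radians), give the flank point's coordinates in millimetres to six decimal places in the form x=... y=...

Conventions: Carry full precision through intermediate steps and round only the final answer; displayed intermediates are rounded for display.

single-mesh involute tooth geometry (44T wheel at module 2.619)
pitch radius r_p = m·N/2 = 2.619·44/2 = 57.618000
base radius r_b = r_p·cos α = 57.618000·cos 21.946° = 53.442798
roll angle φ = 31.307° = 0.54641023 rad
x = r_b·(cos φ + φ·sin φ) = 60.835164
y = r_b·(sin φ − φ·cos φ) = 2.820344

x=60.835164 y=2.820344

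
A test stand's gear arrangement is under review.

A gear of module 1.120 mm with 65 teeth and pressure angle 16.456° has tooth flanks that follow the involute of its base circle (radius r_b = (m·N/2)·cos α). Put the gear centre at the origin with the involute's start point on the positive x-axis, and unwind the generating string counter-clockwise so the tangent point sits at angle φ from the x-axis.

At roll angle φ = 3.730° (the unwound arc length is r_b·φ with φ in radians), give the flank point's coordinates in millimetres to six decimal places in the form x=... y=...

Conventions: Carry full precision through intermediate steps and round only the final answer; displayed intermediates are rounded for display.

class = single-mesh tooth geometry [base-circle involute, m = 1.120, 65T]
pitch radius r_p = m·N/2 = 1.120·65/2 = 36.400000
base radius r_b = r_p·cos α = 36.400000·cos 16.456° = 34.908967
roll angle φ = 3.730° = 0.06510078 rad
x = r_b·(cos φ + φ·sin φ) = 34.982863
y = r_b·(sin φ − φ·cos φ) = 0.003209

x=34.982863 y=0.003209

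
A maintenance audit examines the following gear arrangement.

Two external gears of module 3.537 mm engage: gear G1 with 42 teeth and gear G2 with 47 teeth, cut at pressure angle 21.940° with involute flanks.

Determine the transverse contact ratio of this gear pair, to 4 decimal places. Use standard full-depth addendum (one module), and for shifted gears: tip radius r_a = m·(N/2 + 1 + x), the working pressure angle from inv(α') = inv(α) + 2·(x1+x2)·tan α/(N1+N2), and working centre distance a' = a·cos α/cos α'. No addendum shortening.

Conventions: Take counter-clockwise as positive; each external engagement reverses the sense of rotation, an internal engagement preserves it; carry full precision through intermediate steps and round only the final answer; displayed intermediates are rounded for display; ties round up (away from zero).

topology: single-mesh involute geometry — m = 3.537, 42T/47T pair
base radii: r_b1 = 68.897535, r_b2 = 77.099623
tip radii: r_a1 = 77.814000, r_a2 = 86.656500
no profile shift: α' = α, a' = a
action lengths: √(r_a1²−r_b1²) = 36.168332, √(r_a2²−r_b2²) = 39.560045
base pitch p_b = π·m·cos α = 10.307047
CR = (36.168332 + 39.560045 − 157.396500·sin 21.94000°)/10.307047 = 1.641543
contact ratio ≈ 1.6415

1.6415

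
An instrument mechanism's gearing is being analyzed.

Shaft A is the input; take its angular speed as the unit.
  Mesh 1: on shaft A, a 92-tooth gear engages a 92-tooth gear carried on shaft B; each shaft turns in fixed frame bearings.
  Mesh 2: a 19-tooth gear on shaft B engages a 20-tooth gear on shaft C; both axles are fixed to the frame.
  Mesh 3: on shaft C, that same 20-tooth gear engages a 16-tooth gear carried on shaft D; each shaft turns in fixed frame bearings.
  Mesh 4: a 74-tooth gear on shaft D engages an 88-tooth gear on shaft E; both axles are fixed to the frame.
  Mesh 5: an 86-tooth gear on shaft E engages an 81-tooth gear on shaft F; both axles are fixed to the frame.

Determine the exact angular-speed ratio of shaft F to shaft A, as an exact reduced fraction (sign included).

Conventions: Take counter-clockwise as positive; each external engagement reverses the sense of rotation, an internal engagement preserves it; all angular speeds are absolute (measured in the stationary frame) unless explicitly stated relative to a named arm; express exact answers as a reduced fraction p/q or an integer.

-30229/28512

class = fixed-axis compound train [5 meshes; 5 ratios multiply, 5 sense flips]
mesh 1 [92T→92T]: running ratio 1, sense −
mesh 2 [19T→20T]: running ratio 19/20, sense +
mesh 3 [20T→16T]: running ratio 19/16, sense −
mesh 4 [74T→88T]: running ratio 703/704, sense +
mesh 5 [86T→81T]: running ratio 30229/28512, sense −
ω_out/ω_in = -30229/28512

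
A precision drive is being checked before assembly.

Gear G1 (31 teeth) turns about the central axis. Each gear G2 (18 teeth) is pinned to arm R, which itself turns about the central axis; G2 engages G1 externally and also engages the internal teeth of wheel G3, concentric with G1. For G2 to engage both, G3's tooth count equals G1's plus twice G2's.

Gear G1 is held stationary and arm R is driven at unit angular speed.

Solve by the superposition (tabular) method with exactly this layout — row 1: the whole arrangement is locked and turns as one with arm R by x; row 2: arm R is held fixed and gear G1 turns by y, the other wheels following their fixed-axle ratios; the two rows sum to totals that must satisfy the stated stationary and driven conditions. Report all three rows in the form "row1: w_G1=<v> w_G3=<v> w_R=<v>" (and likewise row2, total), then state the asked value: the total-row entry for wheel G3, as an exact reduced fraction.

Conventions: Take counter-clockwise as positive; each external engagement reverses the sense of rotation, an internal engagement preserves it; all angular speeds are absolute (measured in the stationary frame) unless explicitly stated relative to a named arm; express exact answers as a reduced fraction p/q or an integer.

row1: w_G1=1 w_G3=1 w_R=1
row2: w_G1=-1 w_G3=31/67 w_R=0
total: w_G1=0 w_G3=98/67 w_R=1
asked value: 98/67

topology: planetary set — G1 31T / G2 18T / G3 67T, arm = carrier (Willis)
row 1: whole set turns with the arm by x
superposition row 2 [arm held]: sun y, ring −(31/67)·y, arm 0
boundary: total ω_sun = x + y = 0 and total ω_arm = x = 1  ⇒  y = -1, x = 1
row 2 ring = −(31/67)·(-1) = 31/67
totals (row 1 + row 2): sun 1 + (-1) = 0, ring 1 + 31/67 = 98/67, arm 1 + 0 = 1
asked cell (total, ring) = 98/67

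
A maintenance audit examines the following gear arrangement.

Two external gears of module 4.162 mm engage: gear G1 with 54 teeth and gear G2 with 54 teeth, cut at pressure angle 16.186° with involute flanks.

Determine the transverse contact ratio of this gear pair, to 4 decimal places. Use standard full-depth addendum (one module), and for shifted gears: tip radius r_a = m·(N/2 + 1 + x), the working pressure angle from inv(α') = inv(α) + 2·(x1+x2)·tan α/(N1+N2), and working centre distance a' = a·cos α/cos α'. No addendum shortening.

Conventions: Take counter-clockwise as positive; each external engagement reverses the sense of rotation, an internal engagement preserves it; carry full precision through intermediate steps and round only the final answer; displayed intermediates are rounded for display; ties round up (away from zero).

topology: single-mesh involute geometry — m = 4.162, 54T/54T pair
base radii: r_b1 = 107.919700, r_b2 = 107.919700
tip radii: r_a1 = 116.536000, r_a2 = 116.536000
no profile shift: α' = α, a' = a
action lengths: √(r_a1²−r_b1²) = 43.977013, √(r_a2²−r_b2²) = 43.977013
base pitch p_b = π·m·cos α = 12.557027
CR = (43.977013 + 43.977013 − 224.748000·sin 16.18600°)/12.557027 = 2.015132
contact ratio ≈ 2.0151

2.0151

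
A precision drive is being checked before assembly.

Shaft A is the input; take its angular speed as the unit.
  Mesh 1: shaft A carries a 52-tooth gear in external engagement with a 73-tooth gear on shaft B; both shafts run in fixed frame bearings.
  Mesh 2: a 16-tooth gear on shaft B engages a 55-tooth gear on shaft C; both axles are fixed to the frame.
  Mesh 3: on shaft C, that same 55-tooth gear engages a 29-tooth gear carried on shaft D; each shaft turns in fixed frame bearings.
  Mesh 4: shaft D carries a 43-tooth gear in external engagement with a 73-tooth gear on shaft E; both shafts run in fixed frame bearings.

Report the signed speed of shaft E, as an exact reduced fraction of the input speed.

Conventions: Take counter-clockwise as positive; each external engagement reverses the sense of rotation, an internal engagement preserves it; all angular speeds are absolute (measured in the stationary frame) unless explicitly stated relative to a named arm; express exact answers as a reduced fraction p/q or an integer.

4-mesh fixed-axis compound train (all bearings frame-fixed)
mesh 1 [52T→73T]: |ω|/ω_in = 1×52/73 = 52/73, sense flips to −
mesh 2 [16T→55T]: |ω|/ω_in = (52/73)×16/55 = 832/4015, sense flips to +
mesh 3 [55T→29T]: |ω|/ω_in = (832/4015)×55/29 = 832/2117, sense flips to −
mesh 4 [43T→73T]: |ω|/ω_in = (832/2117)×43/73 = 35776/154541, sense flips to +
signed output speed (× input speed) = 35776/154541

35776/154541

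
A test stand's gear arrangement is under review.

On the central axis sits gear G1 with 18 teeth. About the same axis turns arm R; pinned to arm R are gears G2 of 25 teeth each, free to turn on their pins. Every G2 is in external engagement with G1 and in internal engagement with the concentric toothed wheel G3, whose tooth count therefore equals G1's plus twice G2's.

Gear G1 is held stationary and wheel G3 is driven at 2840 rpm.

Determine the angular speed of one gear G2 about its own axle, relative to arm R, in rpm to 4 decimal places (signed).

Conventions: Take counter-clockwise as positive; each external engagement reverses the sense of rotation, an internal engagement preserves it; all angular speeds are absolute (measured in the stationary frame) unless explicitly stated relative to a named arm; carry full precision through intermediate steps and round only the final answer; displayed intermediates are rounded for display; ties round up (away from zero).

recognized (axles ride arm R): planetary set, 18/25/68 teeth
normalise by the input: solve with ω_ring = 1, then scale by 2840 rpm
ring teeth: 18 + 2·25 = 68
18(ω_sun−ω_arm) = −68(ω_ring−ω_arm),  ω_sun = 0, ω_ring = 1
18(0−ω_arm) = −68(1−ω_arm)  ⇒  86·ω_arm = 68  ⇒  ω_arm = 34/43
sun–planet mesh: 18·(0−34/43) = −25·(ω_p−ω_arm)  ⇒  ω_p−ω_arm = 612/1075
scale: ω_p−ω_arm = 612/1075 × 2840 rpm = +1616.8186 rpm

+1616.8186 rpm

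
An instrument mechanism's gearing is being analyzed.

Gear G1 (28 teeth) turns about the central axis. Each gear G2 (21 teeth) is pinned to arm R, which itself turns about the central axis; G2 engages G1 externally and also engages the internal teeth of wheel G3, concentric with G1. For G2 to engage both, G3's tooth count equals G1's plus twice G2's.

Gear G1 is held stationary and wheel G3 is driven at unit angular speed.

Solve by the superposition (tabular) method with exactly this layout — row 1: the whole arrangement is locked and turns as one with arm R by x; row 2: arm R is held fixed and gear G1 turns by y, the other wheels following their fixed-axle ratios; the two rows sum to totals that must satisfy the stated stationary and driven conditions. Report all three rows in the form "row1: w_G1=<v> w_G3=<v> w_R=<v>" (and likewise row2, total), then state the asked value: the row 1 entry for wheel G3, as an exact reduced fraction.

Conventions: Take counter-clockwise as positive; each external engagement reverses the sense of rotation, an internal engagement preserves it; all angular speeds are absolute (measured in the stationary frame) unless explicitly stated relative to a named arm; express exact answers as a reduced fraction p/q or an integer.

planetary set (28T centre, 21T on arm, 70T internal) — Willis relation
row 1 — lock + rotate with arm: ω_sun = ω_ring = ω_arm = x
superposition row 2 [arm held]: sun y, ring −(28/70)·y, arm 0
boundary: total ω_sun = x + y = 0 and total ω_ring = x − (28/70)·y = 1  ⇒  y = -5/7, x = 5/7
row 2 ring = −(28/70)·(-5/7) = 2/7
totals (row 1 + row 2): sun 5/7 + (-5/7) = 0, ring 5/7 + 2/7 = 1, arm 5/7 + 0 = 5/7
asked cell (row1, ring) = 5/7

row1: w_G1=5/7 w_G3=5/7 w_R=5/7
row2: w_G1=-5/7 w_G3=2/7 w_R=0
total: w_G1=0 w_G3=1 w_R=5/7
asked value: 5/7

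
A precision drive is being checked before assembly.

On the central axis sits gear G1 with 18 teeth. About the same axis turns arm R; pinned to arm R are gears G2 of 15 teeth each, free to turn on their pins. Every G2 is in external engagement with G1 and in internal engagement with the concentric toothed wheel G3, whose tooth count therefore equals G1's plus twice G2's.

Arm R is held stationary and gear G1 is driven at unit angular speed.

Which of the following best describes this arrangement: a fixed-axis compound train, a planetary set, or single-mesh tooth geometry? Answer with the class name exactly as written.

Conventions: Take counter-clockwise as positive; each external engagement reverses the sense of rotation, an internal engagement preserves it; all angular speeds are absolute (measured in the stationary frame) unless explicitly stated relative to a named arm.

topology: planetary set — G1 18T / G2 15T / G3 48T, arm = carrier (Willis)
classification: planetary set

planetary set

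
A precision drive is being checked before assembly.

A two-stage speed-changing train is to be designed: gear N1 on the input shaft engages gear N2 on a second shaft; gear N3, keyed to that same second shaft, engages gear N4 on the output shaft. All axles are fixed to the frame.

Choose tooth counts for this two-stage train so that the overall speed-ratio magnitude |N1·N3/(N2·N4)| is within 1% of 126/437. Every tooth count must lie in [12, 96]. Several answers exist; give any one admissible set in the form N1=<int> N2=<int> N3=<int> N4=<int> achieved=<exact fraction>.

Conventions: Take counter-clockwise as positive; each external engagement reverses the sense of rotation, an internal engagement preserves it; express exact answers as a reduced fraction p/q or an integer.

N1=12 N2=19 N3=21 N4=46 achieved=126/437

design class (target 126/437): fixed-axis compound train
target = 126/437 in lowest terms: an exact hit needs N1·N3 = k·126 and N2·N4 = k·437 for one integer k, every count in [12, 96]; additionally prefer no 1:1 stage (N1 ≠ N2, N3 ≠ N4)
k = 1: no 1:1-free in-range split of k·126 and k·437 into factor pairs; take k = 2
k = 2: N1·N3 = 252 = 12·21, N2·N4 = 874 = 19·46
achieved = 12·21/(19·46) = 126/437; |achieved − target| = 0 ≤ 63/21850 ✓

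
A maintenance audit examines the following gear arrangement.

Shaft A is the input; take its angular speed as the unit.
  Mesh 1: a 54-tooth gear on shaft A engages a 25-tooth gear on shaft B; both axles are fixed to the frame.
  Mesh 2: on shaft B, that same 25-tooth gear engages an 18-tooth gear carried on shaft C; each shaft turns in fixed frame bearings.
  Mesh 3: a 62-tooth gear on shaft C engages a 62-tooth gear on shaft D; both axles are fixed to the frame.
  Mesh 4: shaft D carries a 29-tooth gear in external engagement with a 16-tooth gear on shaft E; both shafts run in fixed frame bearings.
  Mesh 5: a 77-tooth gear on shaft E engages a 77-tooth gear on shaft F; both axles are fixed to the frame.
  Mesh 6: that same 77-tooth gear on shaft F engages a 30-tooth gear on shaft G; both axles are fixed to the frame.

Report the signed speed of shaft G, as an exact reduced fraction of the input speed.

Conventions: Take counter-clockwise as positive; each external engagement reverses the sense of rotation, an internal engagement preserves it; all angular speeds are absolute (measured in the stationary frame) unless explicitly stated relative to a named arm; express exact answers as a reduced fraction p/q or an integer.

2233/160

6-mesh fixed-axis compound train (all bearings frame-fixed)
mesh 1 [54T→25T]: |ω|/ω_in = 1×54/25 = 54/25, sense flips to −
mesh 2 [25T→18T]: |ω|/ω_in = (54/25)×25/18 = 3, sense flips to +
mesh 3 [62T→62T]: |ω|/ω_in = 3×62/62 = 3, sense flips to −
mesh 4 [29T→16T]: |ω|/ω_in = 3×29/16 = 87/16, sense flips to +
mesh 5 [77T→77T]: |ω|/ω_in = (87/16)×77/77 = 87/16, sense flips to −
mesh 6 [77T→30T]: |ω|/ω_in = (87/16)×77/30 = 2233/160, sense flips to +
signed output speed (× input speed) = 2233/160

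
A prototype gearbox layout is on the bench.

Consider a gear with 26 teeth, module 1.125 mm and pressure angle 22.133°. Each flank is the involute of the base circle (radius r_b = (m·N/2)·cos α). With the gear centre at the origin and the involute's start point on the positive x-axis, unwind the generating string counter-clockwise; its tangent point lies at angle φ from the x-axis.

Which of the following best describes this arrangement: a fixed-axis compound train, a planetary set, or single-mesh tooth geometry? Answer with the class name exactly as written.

recognized (one wheel, involute flank): single-mesh tooth geometry, m = 1.125, N = 26
classification: single-mesh tooth geometry

single-mesh tooth geometry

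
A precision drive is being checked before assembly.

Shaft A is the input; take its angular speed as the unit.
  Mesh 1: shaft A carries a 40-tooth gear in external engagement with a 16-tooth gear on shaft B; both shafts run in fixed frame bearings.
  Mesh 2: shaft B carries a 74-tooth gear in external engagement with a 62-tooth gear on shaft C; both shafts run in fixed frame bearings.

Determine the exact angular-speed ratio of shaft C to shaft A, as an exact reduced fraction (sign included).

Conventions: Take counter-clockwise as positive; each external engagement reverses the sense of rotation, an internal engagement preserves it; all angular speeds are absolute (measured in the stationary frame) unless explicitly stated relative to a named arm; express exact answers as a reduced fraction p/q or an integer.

class = fixed-axis compound train [2 meshes; 2 ratios multiply, 2 sense flips]
mesh 1 [40T→16T]: running ratio 5/2, sense −
mesh 2 [74T→62T]: running ratio 185/62, sense +
ω_out/ω_in = 185/62

185/62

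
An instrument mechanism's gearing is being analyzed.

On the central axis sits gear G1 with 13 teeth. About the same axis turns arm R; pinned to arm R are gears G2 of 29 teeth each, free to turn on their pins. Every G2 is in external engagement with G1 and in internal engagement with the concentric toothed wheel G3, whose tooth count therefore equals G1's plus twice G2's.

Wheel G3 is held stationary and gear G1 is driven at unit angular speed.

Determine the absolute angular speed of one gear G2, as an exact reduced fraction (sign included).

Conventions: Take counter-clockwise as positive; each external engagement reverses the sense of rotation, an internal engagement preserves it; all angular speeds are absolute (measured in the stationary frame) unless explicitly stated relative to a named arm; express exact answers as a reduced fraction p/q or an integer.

-13/58

topology: planetary set — G1 13T / G2 29T / G3 71T, arm = carrier (Willis)
ring teeth: 13 + 2·29 = 71
13(ω_sun−ω_arm) = −71(ω_ring−ω_arm),  ω_ring = 0, ω_sun = 1
13(1−ω_arm) = −71(0−ω_arm)  ⇒  84·ω_arm = 13  ⇒  ω_arm = 13/84
sun–planet mesh: 13·(1−13/84) = −29·(ω_p−ω_arm)  ⇒  ω_p−ω_arm = -923/2436
ω_p = 13/84 − 923/2436 = -13/58
exact speed ratio = -13/58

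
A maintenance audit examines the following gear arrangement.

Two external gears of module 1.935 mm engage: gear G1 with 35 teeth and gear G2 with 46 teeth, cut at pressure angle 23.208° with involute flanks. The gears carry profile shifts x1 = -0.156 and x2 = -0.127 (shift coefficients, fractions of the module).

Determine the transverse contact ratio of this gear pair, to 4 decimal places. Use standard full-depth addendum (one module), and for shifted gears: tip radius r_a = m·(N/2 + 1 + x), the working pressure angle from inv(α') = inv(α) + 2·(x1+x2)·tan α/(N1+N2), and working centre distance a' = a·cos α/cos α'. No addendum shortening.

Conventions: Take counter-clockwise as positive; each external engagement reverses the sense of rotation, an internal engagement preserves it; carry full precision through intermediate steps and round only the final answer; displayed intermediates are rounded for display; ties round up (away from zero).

class = single-mesh tooth geometry [involute pair 35T × 46T, m = 1.935]
base radii: r_b1 = 31.122358, r_b2 = 40.903670
tip radii: r_a1 = 35.495640, r_a2 = 46.194255
inv(α') = inv(23.208°) + 2·(-0.156-0.127)·tan α/(35+46) = 0.02071375  ⇒  α' = 22.22900°
a' = a·cos α / cos α' = 78.3675·cos 23.208°/cos 22.22900° = 77.808839
action lengths: √(r_a1²−r_b1²) = 17.068665, √(r_a2²−r_b2²) = 21.466229
base pitch p_b = π·m·cos α = 5.587073
CR = (17.068665 + 21.466229 − 77.808839·sin 22.22900°)/5.587073 = 1.628596
contact ratio ≈ 1.6286

1.6286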